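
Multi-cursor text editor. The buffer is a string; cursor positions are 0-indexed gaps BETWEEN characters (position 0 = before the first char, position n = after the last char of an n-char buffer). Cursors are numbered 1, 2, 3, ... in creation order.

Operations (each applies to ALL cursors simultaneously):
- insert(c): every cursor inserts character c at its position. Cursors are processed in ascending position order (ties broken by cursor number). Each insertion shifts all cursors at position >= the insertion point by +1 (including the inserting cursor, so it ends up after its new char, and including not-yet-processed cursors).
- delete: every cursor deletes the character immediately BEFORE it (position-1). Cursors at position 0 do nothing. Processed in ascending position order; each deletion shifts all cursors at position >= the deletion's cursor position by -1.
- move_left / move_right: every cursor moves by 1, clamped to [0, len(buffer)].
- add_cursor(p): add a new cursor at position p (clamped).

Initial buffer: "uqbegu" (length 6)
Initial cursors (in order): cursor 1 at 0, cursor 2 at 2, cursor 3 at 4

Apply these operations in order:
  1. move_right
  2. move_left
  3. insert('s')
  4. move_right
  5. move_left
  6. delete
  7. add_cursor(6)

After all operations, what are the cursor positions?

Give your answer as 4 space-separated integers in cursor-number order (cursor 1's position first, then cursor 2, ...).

After op 1 (move_right): buffer="uqbegu" (len 6), cursors c1@1 c2@3 c3@5, authorship ......
After op 2 (move_left): buffer="uqbegu" (len 6), cursors c1@0 c2@2 c3@4, authorship ......
After op 3 (insert('s')): buffer="suqsbesgu" (len 9), cursors c1@1 c2@4 c3@7, authorship 1..2..3..
After op 4 (move_right): buffer="suqsbesgu" (len 9), cursors c1@2 c2@5 c3@8, authorship 1..2..3..
After op 5 (move_left): buffer="suqsbesgu" (len 9), cursors c1@1 c2@4 c3@7, authorship 1..2..3..
After op 6 (delete): buffer="uqbegu" (len 6), cursors c1@0 c2@2 c3@4, authorship ......
After op 7 (add_cursor(6)): buffer="uqbegu" (len 6), cursors c1@0 c2@2 c3@4 c4@6, authorship ......

Answer: 0 2 4 6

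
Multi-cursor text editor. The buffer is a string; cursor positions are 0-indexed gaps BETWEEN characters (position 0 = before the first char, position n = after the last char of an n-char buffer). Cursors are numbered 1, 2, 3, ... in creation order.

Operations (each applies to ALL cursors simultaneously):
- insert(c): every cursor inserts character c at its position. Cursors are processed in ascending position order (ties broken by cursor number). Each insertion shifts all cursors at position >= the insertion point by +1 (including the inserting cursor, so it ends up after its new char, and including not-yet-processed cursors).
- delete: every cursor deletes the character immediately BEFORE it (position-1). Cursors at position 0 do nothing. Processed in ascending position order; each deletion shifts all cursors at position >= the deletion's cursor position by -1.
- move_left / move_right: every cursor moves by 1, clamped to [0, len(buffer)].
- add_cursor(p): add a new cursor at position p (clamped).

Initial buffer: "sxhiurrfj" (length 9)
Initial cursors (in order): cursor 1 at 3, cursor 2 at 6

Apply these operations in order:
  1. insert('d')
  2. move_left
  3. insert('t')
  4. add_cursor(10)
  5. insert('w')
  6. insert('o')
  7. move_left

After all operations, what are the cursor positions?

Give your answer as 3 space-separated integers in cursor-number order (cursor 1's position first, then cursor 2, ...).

Answer: 5 12 15

Derivation:
After op 1 (insert('d')): buffer="sxhdiurdrfj" (len 11), cursors c1@4 c2@8, authorship ...1...2...
After op 2 (move_left): buffer="sxhdiurdrfj" (len 11), cursors c1@3 c2@7, authorship ...1...2...
After op 3 (insert('t')): buffer="sxhtdiurtdrfj" (len 13), cursors c1@4 c2@9, authorship ...11...22...
After op 4 (add_cursor(10)): buffer="sxhtdiurtdrfj" (len 13), cursors c1@4 c2@9 c3@10, authorship ...11...22...
After op 5 (insert('w')): buffer="sxhtwdiurtwdwrfj" (len 16), cursors c1@5 c2@11 c3@13, authorship ...111...2223...
After op 6 (insert('o')): buffer="sxhtwodiurtwodworfj" (len 19), cursors c1@6 c2@13 c3@16, authorship ...1111...222233...
After op 7 (move_left): buffer="sxhtwodiurtwodworfj" (len 19), cursors c1@5 c2@12 c3@15, authorship ...1111...222233...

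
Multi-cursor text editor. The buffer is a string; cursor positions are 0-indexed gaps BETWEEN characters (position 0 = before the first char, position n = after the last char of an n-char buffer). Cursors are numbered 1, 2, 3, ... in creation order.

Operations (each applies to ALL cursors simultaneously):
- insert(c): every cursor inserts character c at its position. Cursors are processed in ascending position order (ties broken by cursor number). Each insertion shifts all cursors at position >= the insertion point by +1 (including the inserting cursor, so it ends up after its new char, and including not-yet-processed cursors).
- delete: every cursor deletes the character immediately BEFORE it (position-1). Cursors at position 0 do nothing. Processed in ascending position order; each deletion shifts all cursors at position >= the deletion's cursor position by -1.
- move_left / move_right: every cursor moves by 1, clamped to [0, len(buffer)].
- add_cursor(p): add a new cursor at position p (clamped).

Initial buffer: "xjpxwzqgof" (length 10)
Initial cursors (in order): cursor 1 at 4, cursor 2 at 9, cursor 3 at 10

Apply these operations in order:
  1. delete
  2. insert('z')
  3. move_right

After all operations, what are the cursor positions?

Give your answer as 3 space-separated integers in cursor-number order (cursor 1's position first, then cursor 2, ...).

Answer: 5 10 10

Derivation:
After op 1 (delete): buffer="xjpwzqg" (len 7), cursors c1@3 c2@7 c3@7, authorship .......
After op 2 (insert('z')): buffer="xjpzwzqgzz" (len 10), cursors c1@4 c2@10 c3@10, authorship ...1....23
After op 3 (move_right): buffer="xjpzwzqgzz" (len 10), cursors c1@5 c2@10 c3@10, authorship ...1....23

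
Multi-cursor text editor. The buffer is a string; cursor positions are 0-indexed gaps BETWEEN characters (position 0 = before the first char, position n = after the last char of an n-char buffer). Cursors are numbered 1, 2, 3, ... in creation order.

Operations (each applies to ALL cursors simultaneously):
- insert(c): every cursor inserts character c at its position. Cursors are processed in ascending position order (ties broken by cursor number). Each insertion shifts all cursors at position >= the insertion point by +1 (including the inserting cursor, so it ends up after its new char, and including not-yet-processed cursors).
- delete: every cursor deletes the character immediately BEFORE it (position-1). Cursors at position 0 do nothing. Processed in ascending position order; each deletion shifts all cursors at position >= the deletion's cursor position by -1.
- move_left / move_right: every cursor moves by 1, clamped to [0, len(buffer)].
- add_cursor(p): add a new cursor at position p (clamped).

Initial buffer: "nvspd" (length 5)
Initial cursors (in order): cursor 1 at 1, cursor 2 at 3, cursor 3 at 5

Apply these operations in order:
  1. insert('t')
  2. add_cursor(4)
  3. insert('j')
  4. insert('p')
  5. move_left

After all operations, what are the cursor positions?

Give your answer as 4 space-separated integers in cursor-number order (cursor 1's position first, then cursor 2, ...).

Answer: 3 10 15 7

Derivation:
After op 1 (insert('t')): buffer="ntvstpdt" (len 8), cursors c1@2 c2@5 c3@8, authorship .1..2..3
After op 2 (add_cursor(4)): buffer="ntvstpdt" (len 8), cursors c1@2 c4@4 c2@5 c3@8, authorship .1..2..3
After op 3 (insert('j')): buffer="ntjvsjtjpdtj" (len 12), cursors c1@3 c4@6 c2@8 c3@12, authorship .11..422..33
After op 4 (insert('p')): buffer="ntjpvsjptjppdtjp" (len 16), cursors c1@4 c4@8 c2@11 c3@16, authorship .111..44222..333
After op 5 (move_left): buffer="ntjpvsjptjppdtjp" (len 16), cursors c1@3 c4@7 c2@10 c3@15, authorship .111..44222..333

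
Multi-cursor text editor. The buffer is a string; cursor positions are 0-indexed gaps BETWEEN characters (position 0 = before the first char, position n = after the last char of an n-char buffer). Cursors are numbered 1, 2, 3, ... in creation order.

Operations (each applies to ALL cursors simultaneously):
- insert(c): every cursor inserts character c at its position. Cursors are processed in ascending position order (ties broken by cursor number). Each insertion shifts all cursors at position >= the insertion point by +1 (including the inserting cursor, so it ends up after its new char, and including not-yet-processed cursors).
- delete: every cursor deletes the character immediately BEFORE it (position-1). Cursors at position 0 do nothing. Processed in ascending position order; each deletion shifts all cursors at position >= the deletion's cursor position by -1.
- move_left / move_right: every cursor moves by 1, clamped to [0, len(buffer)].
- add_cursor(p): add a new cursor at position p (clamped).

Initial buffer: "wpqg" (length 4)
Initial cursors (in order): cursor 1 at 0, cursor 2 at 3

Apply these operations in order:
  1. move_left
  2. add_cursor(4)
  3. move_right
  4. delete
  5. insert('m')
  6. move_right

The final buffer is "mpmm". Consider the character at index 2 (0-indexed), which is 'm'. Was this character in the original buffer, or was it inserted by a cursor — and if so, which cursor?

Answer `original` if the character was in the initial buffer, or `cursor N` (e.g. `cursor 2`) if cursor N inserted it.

Answer: cursor 2

Derivation:
After op 1 (move_left): buffer="wpqg" (len 4), cursors c1@0 c2@2, authorship ....
After op 2 (add_cursor(4)): buffer="wpqg" (len 4), cursors c1@0 c2@2 c3@4, authorship ....
After op 3 (move_right): buffer="wpqg" (len 4), cursors c1@1 c2@3 c3@4, authorship ....
After op 4 (delete): buffer="p" (len 1), cursors c1@0 c2@1 c3@1, authorship .
After op 5 (insert('m')): buffer="mpmm" (len 4), cursors c1@1 c2@4 c3@4, authorship 1.23
After op 6 (move_right): buffer="mpmm" (len 4), cursors c1@2 c2@4 c3@4, authorship 1.23
Authorship (.=original, N=cursor N): 1 . 2 3
Index 2: author = 2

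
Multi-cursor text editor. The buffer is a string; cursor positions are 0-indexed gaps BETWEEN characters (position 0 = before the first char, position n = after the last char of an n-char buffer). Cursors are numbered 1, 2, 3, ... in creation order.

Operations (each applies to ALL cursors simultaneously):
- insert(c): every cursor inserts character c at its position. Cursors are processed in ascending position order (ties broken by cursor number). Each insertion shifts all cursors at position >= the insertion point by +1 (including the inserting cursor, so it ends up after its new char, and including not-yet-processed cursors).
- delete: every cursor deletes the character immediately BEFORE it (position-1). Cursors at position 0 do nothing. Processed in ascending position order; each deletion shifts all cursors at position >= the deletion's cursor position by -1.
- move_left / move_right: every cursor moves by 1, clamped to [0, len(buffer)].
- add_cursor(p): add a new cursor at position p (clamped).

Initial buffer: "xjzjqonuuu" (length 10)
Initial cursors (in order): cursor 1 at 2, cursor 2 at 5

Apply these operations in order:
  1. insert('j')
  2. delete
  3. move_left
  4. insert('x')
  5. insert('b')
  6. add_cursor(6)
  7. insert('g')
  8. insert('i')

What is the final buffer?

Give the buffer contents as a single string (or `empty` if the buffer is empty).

Answer: xxbgijzjgixbgiqonuuu

Derivation:
After op 1 (insert('j')): buffer="xjjzjqjonuuu" (len 12), cursors c1@3 c2@7, authorship ..1...2.....
After op 2 (delete): buffer="xjzjqonuuu" (len 10), cursors c1@2 c2@5, authorship ..........
After op 3 (move_left): buffer="xjzjqonuuu" (len 10), cursors c1@1 c2@4, authorship ..........
After op 4 (insert('x')): buffer="xxjzjxqonuuu" (len 12), cursors c1@2 c2@6, authorship .1...2......
After op 5 (insert('b')): buffer="xxbjzjxbqonuuu" (len 14), cursors c1@3 c2@8, authorship .11...22......
After op 6 (add_cursor(6)): buffer="xxbjzjxbqonuuu" (len 14), cursors c1@3 c3@6 c2@8, authorship .11...22......
After op 7 (insert('g')): buffer="xxbgjzjgxbgqonuuu" (len 17), cursors c1@4 c3@8 c2@11, authorship .111...3222......
After op 8 (insert('i')): buffer="xxbgijzjgixbgiqonuuu" (len 20), cursors c1@5 c3@10 c2@14, authorship .1111...332222......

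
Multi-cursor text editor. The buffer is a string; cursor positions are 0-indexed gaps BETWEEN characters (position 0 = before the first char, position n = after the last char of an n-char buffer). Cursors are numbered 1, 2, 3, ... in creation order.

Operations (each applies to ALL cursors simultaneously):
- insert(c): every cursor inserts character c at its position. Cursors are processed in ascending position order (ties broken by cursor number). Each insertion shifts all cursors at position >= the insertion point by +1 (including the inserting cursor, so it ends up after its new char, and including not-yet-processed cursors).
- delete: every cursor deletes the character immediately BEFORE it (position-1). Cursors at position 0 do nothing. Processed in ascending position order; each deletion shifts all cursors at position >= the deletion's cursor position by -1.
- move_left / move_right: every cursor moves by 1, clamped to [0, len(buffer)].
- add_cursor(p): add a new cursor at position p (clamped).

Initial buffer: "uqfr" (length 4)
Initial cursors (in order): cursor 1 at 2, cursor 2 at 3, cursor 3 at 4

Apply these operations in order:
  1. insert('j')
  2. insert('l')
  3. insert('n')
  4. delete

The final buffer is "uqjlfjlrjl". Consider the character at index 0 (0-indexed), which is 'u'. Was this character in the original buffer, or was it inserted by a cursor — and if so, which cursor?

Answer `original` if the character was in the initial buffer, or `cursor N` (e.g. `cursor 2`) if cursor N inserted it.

Answer: original

Derivation:
After op 1 (insert('j')): buffer="uqjfjrj" (len 7), cursors c1@3 c2@5 c3@7, authorship ..1.2.3
After op 2 (insert('l')): buffer="uqjlfjlrjl" (len 10), cursors c1@4 c2@7 c3@10, authorship ..11.22.33
After op 3 (insert('n')): buffer="uqjlnfjlnrjln" (len 13), cursors c1@5 c2@9 c3@13, authorship ..111.222.333
After op 4 (delete): buffer="uqjlfjlrjl" (len 10), cursors c1@4 c2@7 c3@10, authorship ..11.22.33
Authorship (.=original, N=cursor N): . . 1 1 . 2 2 . 3 3
Index 0: author = original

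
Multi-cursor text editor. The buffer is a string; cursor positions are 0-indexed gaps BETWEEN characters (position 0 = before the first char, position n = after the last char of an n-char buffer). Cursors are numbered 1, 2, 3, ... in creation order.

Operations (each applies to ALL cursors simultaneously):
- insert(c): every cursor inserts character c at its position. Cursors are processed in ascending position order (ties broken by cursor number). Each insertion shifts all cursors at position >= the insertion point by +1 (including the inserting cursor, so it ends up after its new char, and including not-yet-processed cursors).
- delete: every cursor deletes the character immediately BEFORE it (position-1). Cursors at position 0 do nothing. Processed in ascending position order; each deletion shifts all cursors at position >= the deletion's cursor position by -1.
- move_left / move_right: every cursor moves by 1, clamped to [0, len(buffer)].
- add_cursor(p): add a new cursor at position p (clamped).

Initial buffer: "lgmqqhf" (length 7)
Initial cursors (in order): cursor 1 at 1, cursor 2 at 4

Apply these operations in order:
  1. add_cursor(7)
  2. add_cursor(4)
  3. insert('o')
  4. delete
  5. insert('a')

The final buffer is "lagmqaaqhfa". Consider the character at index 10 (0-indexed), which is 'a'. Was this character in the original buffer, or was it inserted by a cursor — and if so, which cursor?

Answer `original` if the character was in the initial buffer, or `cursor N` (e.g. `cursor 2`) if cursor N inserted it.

After op 1 (add_cursor(7)): buffer="lgmqqhf" (len 7), cursors c1@1 c2@4 c3@7, authorship .......
After op 2 (add_cursor(4)): buffer="lgmqqhf" (len 7), cursors c1@1 c2@4 c4@4 c3@7, authorship .......
After op 3 (insert('o')): buffer="logmqooqhfo" (len 11), cursors c1@2 c2@7 c4@7 c3@11, authorship .1...24...3
After op 4 (delete): buffer="lgmqqhf" (len 7), cursors c1@1 c2@4 c4@4 c3@7, authorship .......
After op 5 (insert('a')): buffer="lagmqaaqhfa" (len 11), cursors c1@2 c2@7 c4@7 c3@11, authorship .1...24...3
Authorship (.=original, N=cursor N): . 1 . . . 2 4 . . . 3
Index 10: author = 3

Answer: cursor 3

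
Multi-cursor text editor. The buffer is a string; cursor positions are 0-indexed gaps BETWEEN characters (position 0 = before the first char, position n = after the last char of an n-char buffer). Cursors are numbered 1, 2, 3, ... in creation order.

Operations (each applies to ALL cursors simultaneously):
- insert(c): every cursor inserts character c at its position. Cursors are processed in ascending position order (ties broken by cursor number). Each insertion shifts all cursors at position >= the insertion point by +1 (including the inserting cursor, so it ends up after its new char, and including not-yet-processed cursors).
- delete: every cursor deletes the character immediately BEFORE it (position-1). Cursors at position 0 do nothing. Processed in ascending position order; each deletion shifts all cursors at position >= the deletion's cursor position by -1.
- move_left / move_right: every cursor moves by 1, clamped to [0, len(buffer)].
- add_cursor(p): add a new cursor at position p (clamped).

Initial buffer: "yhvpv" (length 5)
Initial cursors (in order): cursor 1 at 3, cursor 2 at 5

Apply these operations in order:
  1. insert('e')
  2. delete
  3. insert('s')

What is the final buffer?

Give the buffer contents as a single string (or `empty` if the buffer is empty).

After op 1 (insert('e')): buffer="yhvepve" (len 7), cursors c1@4 c2@7, authorship ...1..2
After op 2 (delete): buffer="yhvpv" (len 5), cursors c1@3 c2@5, authorship .....
After op 3 (insert('s')): buffer="yhvspvs" (len 7), cursors c1@4 c2@7, authorship ...1..2

Answer: yhvspvs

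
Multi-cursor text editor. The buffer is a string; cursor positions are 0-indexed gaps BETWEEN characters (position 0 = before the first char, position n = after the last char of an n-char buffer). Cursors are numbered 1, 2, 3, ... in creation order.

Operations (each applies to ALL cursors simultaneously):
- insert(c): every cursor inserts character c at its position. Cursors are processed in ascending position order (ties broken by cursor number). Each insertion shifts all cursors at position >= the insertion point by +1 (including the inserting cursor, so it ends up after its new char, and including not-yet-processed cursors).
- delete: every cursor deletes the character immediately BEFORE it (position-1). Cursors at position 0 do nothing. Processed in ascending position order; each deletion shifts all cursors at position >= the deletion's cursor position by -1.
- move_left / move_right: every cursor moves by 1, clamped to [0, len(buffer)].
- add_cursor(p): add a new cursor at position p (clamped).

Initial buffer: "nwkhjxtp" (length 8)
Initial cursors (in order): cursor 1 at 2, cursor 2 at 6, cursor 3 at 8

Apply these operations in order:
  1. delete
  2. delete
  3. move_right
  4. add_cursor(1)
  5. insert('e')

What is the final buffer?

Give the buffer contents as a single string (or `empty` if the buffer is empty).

Answer: keehee

Derivation:
After op 1 (delete): buffer="nkhjt" (len 5), cursors c1@1 c2@4 c3@5, authorship .....
After op 2 (delete): buffer="kh" (len 2), cursors c1@0 c2@2 c3@2, authorship ..
After op 3 (move_right): buffer="kh" (len 2), cursors c1@1 c2@2 c3@2, authorship ..
After op 4 (add_cursor(1)): buffer="kh" (len 2), cursors c1@1 c4@1 c2@2 c3@2, authorship ..
After op 5 (insert('e')): buffer="keehee" (len 6), cursors c1@3 c4@3 c2@6 c3@6, authorship .14.23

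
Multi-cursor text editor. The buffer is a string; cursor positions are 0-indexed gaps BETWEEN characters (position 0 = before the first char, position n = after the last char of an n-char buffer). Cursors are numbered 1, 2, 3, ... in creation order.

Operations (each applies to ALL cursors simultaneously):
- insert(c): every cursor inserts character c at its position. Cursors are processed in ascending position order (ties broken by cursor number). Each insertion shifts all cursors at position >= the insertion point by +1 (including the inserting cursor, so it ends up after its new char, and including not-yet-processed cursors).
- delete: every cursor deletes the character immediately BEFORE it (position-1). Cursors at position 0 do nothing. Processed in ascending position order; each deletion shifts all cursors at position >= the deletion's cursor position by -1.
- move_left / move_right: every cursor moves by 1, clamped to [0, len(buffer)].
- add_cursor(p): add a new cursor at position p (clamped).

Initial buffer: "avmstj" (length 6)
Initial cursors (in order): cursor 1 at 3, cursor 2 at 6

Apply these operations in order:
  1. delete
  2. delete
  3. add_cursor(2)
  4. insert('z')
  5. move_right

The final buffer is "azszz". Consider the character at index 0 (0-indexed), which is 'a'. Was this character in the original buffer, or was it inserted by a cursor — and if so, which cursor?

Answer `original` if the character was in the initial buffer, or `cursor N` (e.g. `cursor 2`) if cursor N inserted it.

After op 1 (delete): buffer="avst" (len 4), cursors c1@2 c2@4, authorship ....
After op 2 (delete): buffer="as" (len 2), cursors c1@1 c2@2, authorship ..
After op 3 (add_cursor(2)): buffer="as" (len 2), cursors c1@1 c2@2 c3@2, authorship ..
After op 4 (insert('z')): buffer="azszz" (len 5), cursors c1@2 c2@5 c3@5, authorship .1.23
After op 5 (move_right): buffer="azszz" (len 5), cursors c1@3 c2@5 c3@5, authorship .1.23
Authorship (.=original, N=cursor N): . 1 . 2 3
Index 0: author = original

Answer: original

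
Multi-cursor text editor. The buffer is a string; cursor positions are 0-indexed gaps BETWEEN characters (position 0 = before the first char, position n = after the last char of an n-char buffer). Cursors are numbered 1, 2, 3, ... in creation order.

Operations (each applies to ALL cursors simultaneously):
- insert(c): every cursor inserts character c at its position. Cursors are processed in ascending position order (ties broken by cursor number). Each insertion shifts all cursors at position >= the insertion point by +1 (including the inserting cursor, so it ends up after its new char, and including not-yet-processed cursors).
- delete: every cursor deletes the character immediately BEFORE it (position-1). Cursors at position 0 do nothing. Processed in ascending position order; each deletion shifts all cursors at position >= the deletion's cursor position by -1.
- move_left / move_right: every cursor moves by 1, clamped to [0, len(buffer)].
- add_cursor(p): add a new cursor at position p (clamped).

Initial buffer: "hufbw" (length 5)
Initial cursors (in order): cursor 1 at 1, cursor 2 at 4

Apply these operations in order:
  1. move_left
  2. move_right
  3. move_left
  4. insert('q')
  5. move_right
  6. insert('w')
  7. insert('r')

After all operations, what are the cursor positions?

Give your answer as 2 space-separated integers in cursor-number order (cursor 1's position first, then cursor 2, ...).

After op 1 (move_left): buffer="hufbw" (len 5), cursors c1@0 c2@3, authorship .....
After op 2 (move_right): buffer="hufbw" (len 5), cursors c1@1 c2@4, authorship .....
After op 3 (move_left): buffer="hufbw" (len 5), cursors c1@0 c2@3, authorship .....
After op 4 (insert('q')): buffer="qhufqbw" (len 7), cursors c1@1 c2@5, authorship 1...2..
After op 5 (move_right): buffer="qhufqbw" (len 7), cursors c1@2 c2@6, authorship 1...2..
After op 6 (insert('w')): buffer="qhwufqbww" (len 9), cursors c1@3 c2@8, authorship 1.1..2.2.
After op 7 (insert('r')): buffer="qhwrufqbwrw" (len 11), cursors c1@4 c2@10, authorship 1.11..2.22.

Answer: 4 10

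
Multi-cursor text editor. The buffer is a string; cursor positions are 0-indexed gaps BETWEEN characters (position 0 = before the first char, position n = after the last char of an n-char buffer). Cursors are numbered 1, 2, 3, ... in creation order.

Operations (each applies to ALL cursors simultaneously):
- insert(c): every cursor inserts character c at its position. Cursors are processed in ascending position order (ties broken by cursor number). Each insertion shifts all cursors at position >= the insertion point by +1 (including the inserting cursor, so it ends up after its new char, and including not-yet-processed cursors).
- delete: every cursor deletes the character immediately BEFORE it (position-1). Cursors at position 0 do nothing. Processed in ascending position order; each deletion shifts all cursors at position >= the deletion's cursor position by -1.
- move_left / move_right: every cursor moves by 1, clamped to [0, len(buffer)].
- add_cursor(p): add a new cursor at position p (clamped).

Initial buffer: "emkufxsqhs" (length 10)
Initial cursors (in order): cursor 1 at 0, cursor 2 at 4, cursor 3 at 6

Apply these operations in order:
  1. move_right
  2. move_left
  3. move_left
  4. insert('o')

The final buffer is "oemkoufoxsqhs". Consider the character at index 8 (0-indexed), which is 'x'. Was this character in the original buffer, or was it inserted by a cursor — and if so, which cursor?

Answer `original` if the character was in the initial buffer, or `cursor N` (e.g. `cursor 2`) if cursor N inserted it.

Answer: original

Derivation:
After op 1 (move_right): buffer="emkufxsqhs" (len 10), cursors c1@1 c2@5 c3@7, authorship ..........
After op 2 (move_left): buffer="emkufxsqhs" (len 10), cursors c1@0 c2@4 c3@6, authorship ..........
After op 3 (move_left): buffer="emkufxsqhs" (len 10), cursors c1@0 c2@3 c3@5, authorship ..........
After op 4 (insert('o')): buffer="oemkoufoxsqhs" (len 13), cursors c1@1 c2@5 c3@8, authorship 1...2..3.....
Authorship (.=original, N=cursor N): 1 . . . 2 . . 3 . . . . .
Index 8: author = original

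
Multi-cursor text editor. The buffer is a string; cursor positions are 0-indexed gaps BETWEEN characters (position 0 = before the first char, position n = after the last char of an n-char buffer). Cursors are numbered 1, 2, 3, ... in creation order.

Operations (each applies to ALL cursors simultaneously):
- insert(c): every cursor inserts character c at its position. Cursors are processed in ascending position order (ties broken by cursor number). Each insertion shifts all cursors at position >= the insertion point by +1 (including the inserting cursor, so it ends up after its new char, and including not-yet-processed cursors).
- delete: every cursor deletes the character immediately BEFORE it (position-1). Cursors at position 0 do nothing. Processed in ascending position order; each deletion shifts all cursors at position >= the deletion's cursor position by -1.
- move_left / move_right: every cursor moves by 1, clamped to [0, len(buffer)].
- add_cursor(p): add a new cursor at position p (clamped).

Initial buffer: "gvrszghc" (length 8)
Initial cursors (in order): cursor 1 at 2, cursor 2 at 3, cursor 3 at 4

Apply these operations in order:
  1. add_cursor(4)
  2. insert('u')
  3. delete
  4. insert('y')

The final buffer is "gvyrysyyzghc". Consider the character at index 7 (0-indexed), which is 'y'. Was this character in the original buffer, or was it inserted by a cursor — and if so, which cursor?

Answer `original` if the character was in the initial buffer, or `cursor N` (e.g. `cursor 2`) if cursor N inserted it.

After op 1 (add_cursor(4)): buffer="gvrszghc" (len 8), cursors c1@2 c2@3 c3@4 c4@4, authorship ........
After op 2 (insert('u')): buffer="gvurusuuzghc" (len 12), cursors c1@3 c2@5 c3@8 c4@8, authorship ..1.2.34....
After op 3 (delete): buffer="gvrszghc" (len 8), cursors c1@2 c2@3 c3@4 c4@4, authorship ........
After op 4 (insert('y')): buffer="gvyrysyyzghc" (len 12), cursors c1@3 c2@5 c3@8 c4@8, authorship ..1.2.34....
Authorship (.=original, N=cursor N): . . 1 . 2 . 3 4 . . . .
Index 7: author = 4

Answer: cursor 4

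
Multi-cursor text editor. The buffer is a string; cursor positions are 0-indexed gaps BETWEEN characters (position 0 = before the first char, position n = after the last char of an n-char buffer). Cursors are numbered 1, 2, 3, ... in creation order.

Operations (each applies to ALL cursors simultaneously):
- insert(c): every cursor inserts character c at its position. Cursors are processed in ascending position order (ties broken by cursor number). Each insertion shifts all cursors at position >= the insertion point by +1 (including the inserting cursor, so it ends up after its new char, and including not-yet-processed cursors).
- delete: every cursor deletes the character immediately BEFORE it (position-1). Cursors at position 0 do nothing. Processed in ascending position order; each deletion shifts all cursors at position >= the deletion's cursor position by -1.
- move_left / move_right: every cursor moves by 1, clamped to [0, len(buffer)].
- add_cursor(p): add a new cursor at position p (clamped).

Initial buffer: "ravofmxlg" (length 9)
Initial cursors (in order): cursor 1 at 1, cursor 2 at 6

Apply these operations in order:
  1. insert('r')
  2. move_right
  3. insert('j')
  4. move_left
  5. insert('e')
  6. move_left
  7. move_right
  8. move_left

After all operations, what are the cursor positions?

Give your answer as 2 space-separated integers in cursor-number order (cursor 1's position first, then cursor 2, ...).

After op 1 (insert('r')): buffer="rravofmrxlg" (len 11), cursors c1@2 c2@8, authorship .1.....2...
After op 2 (move_right): buffer="rravofmrxlg" (len 11), cursors c1@3 c2@9, authorship .1.....2...
After op 3 (insert('j')): buffer="rrajvofmrxjlg" (len 13), cursors c1@4 c2@11, authorship .1.1....2.2..
After op 4 (move_left): buffer="rrajvofmrxjlg" (len 13), cursors c1@3 c2@10, authorship .1.1....2.2..
After op 5 (insert('e')): buffer="rraejvofmrxejlg" (len 15), cursors c1@4 c2@12, authorship .1.11....2.22..
After op 6 (move_left): buffer="rraejvofmrxejlg" (len 15), cursors c1@3 c2@11, authorship .1.11....2.22..
After op 7 (move_right): buffer="rraejvofmrxejlg" (len 15), cursors c1@4 c2@12, authorship .1.11....2.22..
After op 8 (move_left): buffer="rraejvofmrxejlg" (len 15), cursors c1@3 c2@11, authorship .1.11....2.22..

Answer: 3 11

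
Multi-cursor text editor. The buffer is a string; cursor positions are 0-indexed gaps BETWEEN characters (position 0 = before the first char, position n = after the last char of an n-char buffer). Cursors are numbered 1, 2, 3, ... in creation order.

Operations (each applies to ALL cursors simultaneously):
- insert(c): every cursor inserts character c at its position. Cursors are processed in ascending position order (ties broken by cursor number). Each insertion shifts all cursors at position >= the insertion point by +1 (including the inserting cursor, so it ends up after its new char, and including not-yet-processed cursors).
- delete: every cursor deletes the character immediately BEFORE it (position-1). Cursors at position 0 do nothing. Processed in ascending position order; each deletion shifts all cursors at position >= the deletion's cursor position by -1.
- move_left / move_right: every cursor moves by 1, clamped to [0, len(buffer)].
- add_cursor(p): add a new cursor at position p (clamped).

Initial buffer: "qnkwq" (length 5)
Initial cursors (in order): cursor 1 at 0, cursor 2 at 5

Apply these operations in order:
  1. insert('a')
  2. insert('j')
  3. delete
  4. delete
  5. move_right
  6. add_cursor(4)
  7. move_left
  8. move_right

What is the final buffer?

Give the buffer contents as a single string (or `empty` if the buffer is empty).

After op 1 (insert('a')): buffer="aqnkwqa" (len 7), cursors c1@1 c2@7, authorship 1.....2
After op 2 (insert('j')): buffer="ajqnkwqaj" (len 9), cursors c1@2 c2@9, authorship 11.....22
After op 3 (delete): buffer="aqnkwqa" (len 7), cursors c1@1 c2@7, authorship 1.....2
After op 4 (delete): buffer="qnkwq" (len 5), cursors c1@0 c2@5, authorship .....
After op 5 (move_right): buffer="qnkwq" (len 5), cursors c1@1 c2@5, authorship .....
After op 6 (add_cursor(4)): buffer="qnkwq" (len 5), cursors c1@1 c3@4 c2@5, authorship .....
After op 7 (move_left): buffer="qnkwq" (len 5), cursors c1@0 c3@3 c2@4, authorship .....
After op 8 (move_right): buffer="qnkwq" (len 5), cursors c1@1 c3@4 c2@5, authorship .....

Answer: qnkwq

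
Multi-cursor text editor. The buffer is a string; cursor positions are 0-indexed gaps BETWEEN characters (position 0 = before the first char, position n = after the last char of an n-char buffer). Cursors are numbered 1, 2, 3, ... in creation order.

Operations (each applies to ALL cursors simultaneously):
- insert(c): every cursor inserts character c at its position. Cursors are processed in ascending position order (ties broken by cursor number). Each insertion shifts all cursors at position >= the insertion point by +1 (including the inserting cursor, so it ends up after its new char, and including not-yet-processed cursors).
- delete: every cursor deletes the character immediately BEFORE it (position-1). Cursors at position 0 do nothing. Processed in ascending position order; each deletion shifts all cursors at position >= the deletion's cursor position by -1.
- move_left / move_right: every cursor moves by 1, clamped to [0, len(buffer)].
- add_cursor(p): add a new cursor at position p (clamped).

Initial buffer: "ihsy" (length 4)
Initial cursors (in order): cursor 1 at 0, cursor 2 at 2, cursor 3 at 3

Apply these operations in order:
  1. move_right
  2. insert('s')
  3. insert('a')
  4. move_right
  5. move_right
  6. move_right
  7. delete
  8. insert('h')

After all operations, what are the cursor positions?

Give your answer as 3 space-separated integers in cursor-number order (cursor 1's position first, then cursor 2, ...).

After op 1 (move_right): buffer="ihsy" (len 4), cursors c1@1 c2@3 c3@4, authorship ....
After op 2 (insert('s')): buffer="ishssys" (len 7), cursors c1@2 c2@5 c3@7, authorship .1..2.3
After op 3 (insert('a')): buffer="isahssaysa" (len 10), cursors c1@3 c2@7 c3@10, authorship .11..22.33
After op 4 (move_right): buffer="isahssaysa" (len 10), cursors c1@4 c2@8 c3@10, authorship .11..22.33
After op 5 (move_right): buffer="isahssaysa" (len 10), cursors c1@5 c2@9 c3@10, authorship .11..22.33
After op 6 (move_right): buffer="isahssaysa" (len 10), cursors c1@6 c2@10 c3@10, authorship .11..22.33
After op 7 (delete): buffer="isahsay" (len 7), cursors c1@5 c2@7 c3@7, authorship .11..2.
After op 8 (insert('h')): buffer="isahshayhh" (len 10), cursors c1@6 c2@10 c3@10, authorship .11..12.23

Answer: 6 10 10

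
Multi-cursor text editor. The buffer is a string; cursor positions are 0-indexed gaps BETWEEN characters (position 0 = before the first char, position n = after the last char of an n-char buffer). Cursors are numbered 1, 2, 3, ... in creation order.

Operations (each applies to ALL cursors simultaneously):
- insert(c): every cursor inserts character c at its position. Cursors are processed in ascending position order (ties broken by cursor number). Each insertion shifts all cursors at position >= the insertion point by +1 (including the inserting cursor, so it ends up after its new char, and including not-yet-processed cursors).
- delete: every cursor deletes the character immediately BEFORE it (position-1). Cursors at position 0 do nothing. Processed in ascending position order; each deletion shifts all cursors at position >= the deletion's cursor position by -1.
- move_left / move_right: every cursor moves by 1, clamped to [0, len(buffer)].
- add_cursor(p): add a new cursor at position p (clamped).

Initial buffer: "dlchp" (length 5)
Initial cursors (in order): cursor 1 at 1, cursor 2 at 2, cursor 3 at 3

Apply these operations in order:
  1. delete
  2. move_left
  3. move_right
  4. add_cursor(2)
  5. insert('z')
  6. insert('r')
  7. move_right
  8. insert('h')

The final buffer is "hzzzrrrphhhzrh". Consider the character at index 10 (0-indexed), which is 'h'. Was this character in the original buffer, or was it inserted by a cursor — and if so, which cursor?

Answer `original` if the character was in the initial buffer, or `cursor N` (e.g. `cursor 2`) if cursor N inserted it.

Answer: cursor 3

Derivation:
After op 1 (delete): buffer="hp" (len 2), cursors c1@0 c2@0 c3@0, authorship ..
After op 2 (move_left): buffer="hp" (len 2), cursors c1@0 c2@0 c3@0, authorship ..
After op 3 (move_right): buffer="hp" (len 2), cursors c1@1 c2@1 c3@1, authorship ..
After op 4 (add_cursor(2)): buffer="hp" (len 2), cursors c1@1 c2@1 c3@1 c4@2, authorship ..
After op 5 (insert('z')): buffer="hzzzpz" (len 6), cursors c1@4 c2@4 c3@4 c4@6, authorship .123.4
After op 6 (insert('r')): buffer="hzzzrrrpzr" (len 10), cursors c1@7 c2@7 c3@7 c4@10, authorship .123123.44
After op 7 (move_right): buffer="hzzzrrrpzr" (len 10), cursors c1@8 c2@8 c3@8 c4@10, authorship .123123.44
After op 8 (insert('h')): buffer="hzzzrrrphhhzrh" (len 14), cursors c1@11 c2@11 c3@11 c4@14, authorship .123123.123444
Authorship (.=original, N=cursor N): . 1 2 3 1 2 3 . 1 2 3 4 4 4
Index 10: author = 3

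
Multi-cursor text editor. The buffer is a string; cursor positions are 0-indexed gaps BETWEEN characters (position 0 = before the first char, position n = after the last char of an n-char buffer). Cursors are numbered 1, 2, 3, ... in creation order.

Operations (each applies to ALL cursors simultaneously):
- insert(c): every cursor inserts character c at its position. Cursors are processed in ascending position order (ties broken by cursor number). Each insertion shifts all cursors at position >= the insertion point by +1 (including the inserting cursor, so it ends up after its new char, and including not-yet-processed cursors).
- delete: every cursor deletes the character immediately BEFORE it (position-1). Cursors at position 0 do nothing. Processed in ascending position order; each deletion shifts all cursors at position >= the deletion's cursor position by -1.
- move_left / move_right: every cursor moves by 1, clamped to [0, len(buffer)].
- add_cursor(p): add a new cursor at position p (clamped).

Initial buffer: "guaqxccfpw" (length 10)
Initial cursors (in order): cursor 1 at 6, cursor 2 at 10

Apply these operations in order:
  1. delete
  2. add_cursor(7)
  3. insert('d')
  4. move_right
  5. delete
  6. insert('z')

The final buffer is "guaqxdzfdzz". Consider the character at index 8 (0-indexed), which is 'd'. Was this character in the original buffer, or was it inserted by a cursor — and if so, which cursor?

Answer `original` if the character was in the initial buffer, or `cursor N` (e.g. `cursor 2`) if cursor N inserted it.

After op 1 (delete): buffer="guaqxcfp" (len 8), cursors c1@5 c2@8, authorship ........
After op 2 (add_cursor(7)): buffer="guaqxcfp" (len 8), cursors c1@5 c3@7 c2@8, authorship ........
After op 3 (insert('d')): buffer="guaqxdcfdpd" (len 11), cursors c1@6 c3@9 c2@11, authorship .....1..3.2
After op 4 (move_right): buffer="guaqxdcfdpd" (len 11), cursors c1@7 c3@10 c2@11, authorship .....1..3.2
After op 5 (delete): buffer="guaqxdfd" (len 8), cursors c1@6 c2@8 c3@8, authorship .....1.3
After op 6 (insert('z')): buffer="guaqxdzfdzz" (len 11), cursors c1@7 c2@11 c3@11, authorship .....11.323
Authorship (.=original, N=cursor N): . . . . . 1 1 . 3 2 3
Index 8: author = 3

Answer: cursor 3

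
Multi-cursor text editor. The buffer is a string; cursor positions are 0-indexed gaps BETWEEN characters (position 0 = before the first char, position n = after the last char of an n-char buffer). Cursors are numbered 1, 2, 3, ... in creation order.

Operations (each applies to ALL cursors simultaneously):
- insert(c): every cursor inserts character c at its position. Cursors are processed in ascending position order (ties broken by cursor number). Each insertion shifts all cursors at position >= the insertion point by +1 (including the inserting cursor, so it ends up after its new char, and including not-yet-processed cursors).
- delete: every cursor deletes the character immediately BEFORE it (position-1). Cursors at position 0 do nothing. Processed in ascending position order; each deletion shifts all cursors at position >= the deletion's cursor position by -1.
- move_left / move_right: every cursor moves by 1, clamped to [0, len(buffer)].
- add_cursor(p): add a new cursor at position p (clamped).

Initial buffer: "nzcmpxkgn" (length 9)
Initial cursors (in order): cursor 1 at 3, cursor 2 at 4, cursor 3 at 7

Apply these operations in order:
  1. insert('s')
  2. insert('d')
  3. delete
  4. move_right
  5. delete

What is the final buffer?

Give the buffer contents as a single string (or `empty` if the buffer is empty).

Answer: nzcssxksn

Derivation:
After op 1 (insert('s')): buffer="nzcsmspxksgn" (len 12), cursors c1@4 c2@6 c3@10, authorship ...1.2...3..
After op 2 (insert('d')): buffer="nzcsdmsdpxksdgn" (len 15), cursors c1@5 c2@8 c3@13, authorship ...11.22...33..
After op 3 (delete): buffer="nzcsmspxksgn" (len 12), cursors c1@4 c2@6 c3@10, authorship ...1.2...3..
After op 4 (move_right): buffer="nzcsmspxksgn" (len 12), cursors c1@5 c2@7 c3@11, authorship ...1.2...3..
After op 5 (delete): buffer="nzcssxksn" (len 9), cursors c1@4 c2@5 c3@8, authorship ...12..3.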